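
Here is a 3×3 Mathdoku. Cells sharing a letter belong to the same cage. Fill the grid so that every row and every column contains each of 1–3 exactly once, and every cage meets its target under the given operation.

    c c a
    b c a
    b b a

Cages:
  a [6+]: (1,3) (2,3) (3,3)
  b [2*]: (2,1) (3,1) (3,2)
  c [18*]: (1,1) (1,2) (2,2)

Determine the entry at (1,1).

3

Cage c needs product 18, leaving (1,1) = 3.
Cage c has product 18; hence (1,2) = 2.
Row 1 now contains 2, so (1,3) = 1.
The 3 cells of cage b must have product 2, leaving (2,1) = 1.
Cage c needs product 18, so (2,2) = 3.
Row 2 already has 3, leaving (2,3) = 2.
Cage b has product 2, leaving (3,1) = 2.
The 3 cells of cage b must have product 2, leaving (3,2) = 1.
Column 3 already has 2, leaving (3,3) = 3.
The full grid is 3 2 1 / 1 3 2 / 2 1 3.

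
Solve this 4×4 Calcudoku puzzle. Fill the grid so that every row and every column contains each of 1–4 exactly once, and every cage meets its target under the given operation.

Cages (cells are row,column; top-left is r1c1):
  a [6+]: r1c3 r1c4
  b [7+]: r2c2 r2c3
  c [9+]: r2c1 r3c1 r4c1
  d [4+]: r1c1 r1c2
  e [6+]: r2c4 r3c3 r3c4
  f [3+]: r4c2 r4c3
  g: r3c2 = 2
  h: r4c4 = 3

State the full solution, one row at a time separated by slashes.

1 3 4 2 / 2 4 3 1 / 3 2 1 4 / 4 1 2 3

Cage g is given, leaving r3c2 = 2.
Column 2 now contains 2, so r4c2 = 1.
1 is placed in row 4, so r4c3 = 2.
Cage h is given, so r4c4 = 3.
The two cells of cage d must have sum 4, so r1c1 = 1.
Column 2 already has 1, which forces r1c2 = 3.
Column 3 already has 2; hence r1c3 = 4.
Cage a needs two cells with sum 6; hence r1c4 = 2.
Cage c needs sum 9, which forces r2c1 = 2.
Column 2 now contains 3, which forces r2c2 = 4.
Column 3 now contains 4, so r2c3 = 3.
Column 4 now contains 2; hence r2c4 = 1.
Cage c has sum 9, which forces r3c1 = 3.
Column 3 now contains 3, leaving r3c3 = 1.
1 is placed in column 4, leaving r3c4 = 4.
Row 4 now contains 3, leaving r4c1 = 4.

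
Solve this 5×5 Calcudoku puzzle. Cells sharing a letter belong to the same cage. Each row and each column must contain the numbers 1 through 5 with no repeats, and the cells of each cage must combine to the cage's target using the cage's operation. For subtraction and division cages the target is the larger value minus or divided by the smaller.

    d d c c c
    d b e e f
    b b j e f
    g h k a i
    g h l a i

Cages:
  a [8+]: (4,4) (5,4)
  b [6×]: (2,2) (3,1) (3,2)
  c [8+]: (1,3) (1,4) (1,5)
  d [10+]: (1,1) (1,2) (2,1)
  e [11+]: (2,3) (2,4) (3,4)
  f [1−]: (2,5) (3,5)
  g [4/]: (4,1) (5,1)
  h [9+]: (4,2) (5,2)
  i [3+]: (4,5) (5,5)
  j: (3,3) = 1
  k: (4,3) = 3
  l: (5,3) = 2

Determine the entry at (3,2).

3

J is a freebie; hence (3,3) = 1.
Cage k is given; hence (4,3) = 3.
Row 4 now contains 3, so (4,4) = 5.
Cage l is a single given cell, which forces (5,3) = 2.
Column 4 now contains 5, which forces (5,4) = 3.
Row 5 already has 2, so (5,5) = 1.
Cage c needs sum 8, which forces (1,4) = 1.
The 3 cells of cage b must have product 6, which forces (2,2) = 1.
Cage e has sum 11; hence (2,3) = 5.
Cage g's pair has quotient 4, so (4,1) = 1.
5 is placed in row 4, which forces (4,2) = 4.
Column 5 already has 1; hence (4,5) = 2.
Row 5 already has 1, so (5,1) = 4.
Cage h needs two cells with sum 9, which forces (5,2) = 5.
Cage d needs sum 10, so (1,1) = 5.
Column 3 now contains 5, leaving (1,3) = 4.
2 is placed in column 5, leaving (1,5) = 3.
Column 5 already has 3, so (2,5) = 4.
4 is placed in column 5, so (3,5) = 5.
3 is placed in row 1, leaving (1,2) = 2.
The 3 cells of cage d must have sum 10, so (2,1) = 3.
Row 2 already has 4; hence (2,4) = 2.
Column 1 already has 3, which forces (3,1) = 2.
Column 2 now contains 2, which forces (3,2) = 3.
The 3 cells of cage e must have sum 11, leaving (3,4) = 4.
The full grid is 5 2 4 1 3 / 3 1 5 2 4 / 2 3 1 4 5 / 1 4 3 5 2 / 4 5 2 3 1.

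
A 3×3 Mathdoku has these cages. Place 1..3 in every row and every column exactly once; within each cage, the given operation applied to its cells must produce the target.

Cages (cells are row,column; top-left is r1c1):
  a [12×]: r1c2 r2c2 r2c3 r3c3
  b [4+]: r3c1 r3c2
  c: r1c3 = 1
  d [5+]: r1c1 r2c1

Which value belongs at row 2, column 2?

1

Cage c is a single given cell, so r1c3 = 1.
Cage a needs product 12, which forces r1c2 = 2.
Cage a needs product 12, leaving r2c2 = 1.
Column 2 already has 1; hence r3c2 = 3.
Row 3 now contains 3, leaving r3c3 = 2.
Row 1 now contains 2; hence r1c1 = 3.
Cage d's pair has sum 5; hence r2c1 = 2.
Column 3 already has 2; hence r2c3 = 3.
Row 3 now contains 3, which forces r3c1 = 1.
Filled in: 3 2 1 / 2 1 3 / 1 3 2.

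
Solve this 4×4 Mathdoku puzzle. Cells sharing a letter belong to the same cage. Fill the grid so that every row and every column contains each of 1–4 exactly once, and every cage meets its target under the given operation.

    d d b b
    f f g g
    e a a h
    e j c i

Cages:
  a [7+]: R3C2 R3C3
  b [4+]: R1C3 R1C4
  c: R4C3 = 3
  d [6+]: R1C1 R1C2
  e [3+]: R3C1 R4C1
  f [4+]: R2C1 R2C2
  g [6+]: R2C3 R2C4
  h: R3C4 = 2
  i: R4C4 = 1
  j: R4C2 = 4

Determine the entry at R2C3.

Cage h is given, which forces R3C4 = 2.
Cage j is a single given cell, so R4C2 = 4.
C is a freebie; hence R4C3 = 3.
I is a freebie, so R4C4 = 1.
Cage d's pair has sum 6; hence R1C1 = 4.
4 is placed in column 2, leaving R1C2 = 2.
3 is placed in column 3, which forces R1C3 = 1.
Column 4 now contains 1, so R1C4 = 3.
Cage g needs two cells with sum 6, leaving R2C3 = 2.
2 is placed in column 4; hence R2C4 = 4.
Row 3 already has 2; hence R3C1 = 1.
4 is placed in column 2, which forces R3C2 = 3.
3 is placed in column 3, so R3C3 = 4.
1 is placed in row 4; hence R4C1 = 2.
1 is placed in column 1; hence R2C1 = 3.
Column 2 already has 3; hence R2C2 = 1.
The full grid is 4 2 1 3 / 3 1 2 4 / 1 3 4 2 / 2 4 3 1.

2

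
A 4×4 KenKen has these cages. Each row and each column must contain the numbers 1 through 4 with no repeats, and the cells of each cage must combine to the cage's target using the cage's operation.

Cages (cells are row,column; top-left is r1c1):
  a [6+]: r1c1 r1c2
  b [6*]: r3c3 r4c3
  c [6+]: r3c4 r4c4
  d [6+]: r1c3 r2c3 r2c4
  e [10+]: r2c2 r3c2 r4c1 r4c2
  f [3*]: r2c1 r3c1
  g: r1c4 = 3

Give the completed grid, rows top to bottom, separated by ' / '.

2 4 1 3 / 3 2 4 1 / 1 3 2 4 / 4 1 3 2

G is a freebie, leaving r1c4 = 3.
In row 1, 1 can only go at r1c3, so r1c3 = 1.
The only place for 4 in column 3 is r2c3.
Cage d has sum 6, so r2c4 = 1.
Row 2 already has 1, leaving r2c1 = 3.
3 is placed in row 2; hence r2c2 = 2.
Cage f's pair has product 3; hence r3c1 = 1.
Cage a needs two cells with sum 6, which forces r1c1 = 2.
Column 2 now contains 2, so r1c2 = 4.
The 4 cells of cage e must have sum 10, which forces r3c2 = 3.
Row 3 already has 3, which forces r3c3 = 2.
Row 3 already has 2, so r3c4 = 4.
Cage e needs sum 10, leaving r4c1 = 4.
Cage e has sum 10, so r4c2 = 1.
Column 3 already has 2, which forces r4c3 = 3.
Column 4 already has 4, which forces r4c4 = 2.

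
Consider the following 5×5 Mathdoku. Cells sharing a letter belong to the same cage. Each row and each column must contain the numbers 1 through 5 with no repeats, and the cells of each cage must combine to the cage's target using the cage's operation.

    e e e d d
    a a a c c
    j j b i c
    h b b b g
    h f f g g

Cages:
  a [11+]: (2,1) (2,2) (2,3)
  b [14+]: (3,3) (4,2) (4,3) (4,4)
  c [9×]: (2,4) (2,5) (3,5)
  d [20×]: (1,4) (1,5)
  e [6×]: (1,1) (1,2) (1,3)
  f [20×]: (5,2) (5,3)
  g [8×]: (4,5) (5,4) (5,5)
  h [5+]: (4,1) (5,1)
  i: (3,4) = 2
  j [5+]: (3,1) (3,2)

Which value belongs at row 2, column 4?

Cage c has product 9, which forces (2,4) = 3.
Cage c needs product 9; hence (2,5) = 1.
Cage i is a single given cell; hence (3,4) = 2.
The 3 cells of cage c must have product 9, leaving (3,5) = 3.
Cage g has product 8; hence (5,4) = 1.
In row 3, 5 can only go at (3,3), so (3,3) = 5.
Cage f's pair has product 20, which forces (5,2) = 5.
Column 3 already has 5, leaving (5,3) = 4.
Row 5 now contains 4, which forces (5,5) = 2.
Cage a needs sum 11; hence (2,1) = 5.
Cage a has sum 11; hence (2,2) = 4.
Column 3 already has 4, leaving (2,3) = 2.
Column 2 now contains 4, leaving (3,2) = 1.
The two cells of cage h must have sum 5, which forces (4,1) = 2.
2 is placed in row 4, so (4,2) = 3.
Row 4 now contains 3; hence (4,3) = 1.
Column 5 already has 2, which forces (4,5) = 4.
Row 5 now contains 2, so (5,1) = 3.
Column 1 now contains 3, so (1,1) = 1.
3 is placed in column 2; hence (1,2) = 2.
1 is placed in column 3, which forces (1,3) = 3.
Cage d needs two cells with product 20; hence (1,4) = 4.
Column 5 now contains 4, so (1,5) = 5.
Row 3 already has 1, so (3,1) = 4.
4 is placed in row 4, which forces (4,4) = 5.
Filled in: 1 2 3 4 5 / 5 4 2 3 1 / 4 1 5 2 3 / 2 3 1 5 4 / 3 5 4 1 2.

3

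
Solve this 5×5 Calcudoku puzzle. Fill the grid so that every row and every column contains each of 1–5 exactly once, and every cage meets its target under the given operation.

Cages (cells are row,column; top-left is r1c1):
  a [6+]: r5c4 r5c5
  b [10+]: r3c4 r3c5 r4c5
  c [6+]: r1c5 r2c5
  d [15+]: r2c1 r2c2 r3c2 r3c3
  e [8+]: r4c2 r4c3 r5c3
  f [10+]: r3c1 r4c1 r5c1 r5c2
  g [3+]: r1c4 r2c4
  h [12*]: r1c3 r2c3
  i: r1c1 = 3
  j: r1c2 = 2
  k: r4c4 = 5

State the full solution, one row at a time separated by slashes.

3 2 4 1 5 / 5 4 3 2 1 / 2 5 1 3 4 / 4 1 2 5 3 / 1 3 5 4 2

I is a freebie, which forces r1c1 = 3.
J is a freebie; hence r1c2 = 2.
Row 1 already has 3, which forces r1c3 = 4.
Row 1 now contains 2, so r1c4 = 1.
Row 1 now contains 1, leaving r1c5 = 5.
Column 3 now contains 4, so r2c3 = 3.
1 is placed in column 4, which forces r2c4 = 2.
Cage k is given, so r4c4 = 5.
Column 4 already has 5, so r5c4 = 4.
Cage c needs two cells with sum 6; hence r2c5 = 1.
4 is placed in column 4, so r3c4 = 3.
Cage b has sum 10, leaving r3c5 = 4.
Cage e has sum 8, which forces r4c2 = 1.
Cage e needs sum 8; hence r4c3 = 2.
Cage b has sum 10; hence r4c5 = 3.
Cage f needs sum 10, which forces r5c2 = 3.
Cage e has sum 8, so r5c3 = 5.
Cage a needs two cells with sum 6, which forces r5c5 = 2.
Cage d has sum 15, leaving r2c1 = 5.
Cage d needs sum 15, leaving r2c2 = 4.
The 4 cells of cage f must have sum 10, so r3c1 = 2.
Column 2 now contains 1; hence r3c2 = 5.
5 is placed in column 3, so r3c3 = 1.
Row 4 now contains 2, so r4c1 = 4.
Row 5 already has 2, leaving r5c1 = 1.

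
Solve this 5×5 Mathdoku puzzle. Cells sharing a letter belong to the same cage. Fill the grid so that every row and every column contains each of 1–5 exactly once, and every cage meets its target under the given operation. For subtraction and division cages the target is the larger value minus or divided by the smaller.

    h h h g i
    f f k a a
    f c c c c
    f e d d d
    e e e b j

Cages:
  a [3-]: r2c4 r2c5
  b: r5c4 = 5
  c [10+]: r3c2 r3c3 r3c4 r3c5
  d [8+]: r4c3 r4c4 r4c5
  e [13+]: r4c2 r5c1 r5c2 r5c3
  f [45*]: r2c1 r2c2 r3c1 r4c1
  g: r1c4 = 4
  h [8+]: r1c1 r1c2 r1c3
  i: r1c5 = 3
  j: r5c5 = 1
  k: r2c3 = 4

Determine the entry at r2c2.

G is a freebie, leaving r1c4 = 4.
Cage i is a single given cell, leaving r1c5 = 3.
The 4 cells of cage f must have product 45; hence r2c2 = 3.
Cage k is given, leaving r2c3 = 4.
Cage b is a single given cell, which forces r5c4 = 5.
Cage j is a single given cell, which forces r5c5 = 1.
Cage a needs two cells with difference 3, leaving r2c4 = 2.
The two cells of cage a must have difference 3, leaving r2c5 = 5.
Cage e needs sum 13, leaving r4c2 = 4.
Row 4 now contains 4, which forces r4c5 = 2.
The 4 cells of cage e must have sum 13; hence r5c1 = 4.
Cage e needs sum 13, which forces r5c2 = 2.
Cage e needs sum 13, which forces r5c3 = 3.
Row 2 already has 5, so r2c1 = 1.
Column 2 already has 2, so r3c2 = 1.
Cage c has sum 10, leaving r3c3 = 2.
Cage c has sum 10; hence r3c4 = 3.
2 is placed in column 5, leaving r3c5 = 4.
Cage d needs sum 8, leaving r4c3 = 5.
The 3 cells of cage d must have sum 8, so r4c4 = 1.
The 3 cells of cage h must have sum 8, leaving r1c1 = 2.
Column 2 now contains 1, which forces r1c2 = 5.
Column 3 already has 5, which forces r1c3 = 1.
Row 3 now contains 3; hence r3c1 = 5.
Row 4 already has 5; hence r4c1 = 3.
Completed grid: 2 5 1 4 3 / 1 3 4 2 5 / 5 1 2 3 4 / 3 4 5 1 2 / 4 2 3 5 1.

3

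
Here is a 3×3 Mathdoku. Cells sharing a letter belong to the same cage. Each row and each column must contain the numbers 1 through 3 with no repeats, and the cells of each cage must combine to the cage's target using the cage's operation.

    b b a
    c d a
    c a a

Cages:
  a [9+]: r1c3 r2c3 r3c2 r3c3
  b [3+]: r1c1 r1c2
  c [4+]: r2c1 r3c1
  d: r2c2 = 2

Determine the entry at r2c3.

Cage d is given, leaving r2c2 = 2.
Cage a needs sum 9; hence r3c2 = 3.
Cage b needs two cells with sum 3, so r1c1 = 2.
2 is placed in column 2, leaving r1c2 = 1.
1 is placed in row 1, which forces r1c3 = 3.
Cage c's pair has sum 4, which forces r2c1 = 3.
3 is placed in column 3, so r2c3 = 1.
Row 3 now contains 3, which forces r3c1 = 1.
Column 3 already has 1, which forces r3c3 = 2.
The full grid is 2 1 3 / 3 2 1 / 1 3 2.

1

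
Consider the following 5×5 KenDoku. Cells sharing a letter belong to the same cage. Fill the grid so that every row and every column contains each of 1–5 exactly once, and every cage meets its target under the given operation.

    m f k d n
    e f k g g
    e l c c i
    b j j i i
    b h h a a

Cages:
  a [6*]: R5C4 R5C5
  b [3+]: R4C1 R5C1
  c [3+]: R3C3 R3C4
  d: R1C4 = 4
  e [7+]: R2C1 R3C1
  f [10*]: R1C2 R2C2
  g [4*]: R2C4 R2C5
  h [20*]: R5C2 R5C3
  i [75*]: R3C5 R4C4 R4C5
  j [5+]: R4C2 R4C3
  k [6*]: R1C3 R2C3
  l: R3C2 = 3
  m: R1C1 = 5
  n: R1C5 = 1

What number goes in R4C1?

Cage m is a single given cell, leaving R1C1 = 5.
5 is placed in row 1, leaving R1C2 = 2.
Row 1 now contains 2, which forces R1C3 = 3.
Cage d is a single given cell, so R1C4 = 4.
N is a freebie, which forces R1C5 = 1.
Column 2 now contains 2; hence R2C2 = 5.
Column 3 now contains 3; hence R2C3 = 2.
Column 4 now contains 4, leaving R2C4 = 1.
Column 5 already has 1, which forces R2C5 = 4.
Cage l is given; hence R3C2 = 3.
Column 3 already has 2, which forces R3C3 = 1.
Column 4 now contains 1, so R3C4 = 2.
The 3 cells of cage i must have product 75, leaving R3C5 = 5.
Column 3 already has 1, which forces R4C3 = 4.
Cage i needs product 75, which forces R4C4 = 5.
Cage i needs product 75, which forces R4C5 = 3.
Column 2 already has 5; hence R5C2 = 4.
Column 3 already has 4, so R5C3 = 5.
Column 4 already has 2, which forces R5C4 = 3.
Column 5 now contains 3; hence R5C5 = 2.
Row 2 already has 4; hence R2C1 = 3.
2 is placed in row 3, which forces R3C1 = 4.
Cage b needs two cells with sum 3, which forces R4C1 = 2.
Row 4 already has 4, leaving R4C2 = 1.
2 is placed in row 5, which forces R5C1 = 1.
Filled in: 5 2 3 4 1 / 3 5 2 1 4 / 4 3 1 2 5 / 2 1 4 5 3 / 1 4 5 3 2.

2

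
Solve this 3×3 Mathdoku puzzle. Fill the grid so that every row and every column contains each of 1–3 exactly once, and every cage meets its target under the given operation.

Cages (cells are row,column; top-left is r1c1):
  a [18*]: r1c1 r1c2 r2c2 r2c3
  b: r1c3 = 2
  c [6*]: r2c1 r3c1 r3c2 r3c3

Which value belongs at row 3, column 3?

Cage b is a single given cell, which forces r1c3 = 2.
Cage c needs product 6, which forces r2c1 = 1.
Row 2 already has 1; hence r2c3 = 3.
Column 3 already has 3; hence r3c3 = 1.
Column 1 now contains 1; hence r1c1 = 3.
Cage a needs product 18, which forces r1c2 = 1.
3 is placed in row 2, leaving r2c2 = 2.
Column 1 already has 3; hence r3c1 = 2.
Column 2 now contains 2, leaving r3c2 = 3.
Completed grid: 3 1 2 / 1 2 3 / 2 3 1.

1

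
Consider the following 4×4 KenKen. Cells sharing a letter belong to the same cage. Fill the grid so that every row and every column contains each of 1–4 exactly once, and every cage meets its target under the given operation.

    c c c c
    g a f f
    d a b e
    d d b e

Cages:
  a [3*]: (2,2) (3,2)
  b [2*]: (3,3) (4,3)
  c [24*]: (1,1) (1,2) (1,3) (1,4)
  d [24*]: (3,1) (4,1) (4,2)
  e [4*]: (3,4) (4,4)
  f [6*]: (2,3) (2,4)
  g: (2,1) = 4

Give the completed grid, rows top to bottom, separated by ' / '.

Cage g is a single given cell, leaving (2,1) = 4.
Cage d has product 24, so (4,2) = 4.
4 is placed in row 4, so (4,4) = 1.
The two cells of cage b must have product 2, leaving (3,3) = 1.
Column 4 now contains 1; hence (3,4) = 4.
Row 4 now contains 1; hence (4,3) = 2.
Cage c has product 24, so (1,3) = 4.
The two cells of cage a must have product 3, which forces (2,2) = 1.
2 is placed in column 3; hence (2,3) = 3.
Cage f needs two cells with product 6, leaving (2,4) = 2.
The 3 cells of cage d must have product 24; hence (3,1) = 2.
Row 3 now contains 1, which forces (3,2) = 3.
Row 4 now contains 2, leaving (4,1) = 3.
Column 1 now contains 3, which forces (1,1) = 1.
Column 2 already has 3, which forces (1,2) = 2.
Column 4 now contains 2, which forces (1,4) = 3.

1 2 4 3 / 4 1 3 2 / 2 3 1 4 / 3 4 2 1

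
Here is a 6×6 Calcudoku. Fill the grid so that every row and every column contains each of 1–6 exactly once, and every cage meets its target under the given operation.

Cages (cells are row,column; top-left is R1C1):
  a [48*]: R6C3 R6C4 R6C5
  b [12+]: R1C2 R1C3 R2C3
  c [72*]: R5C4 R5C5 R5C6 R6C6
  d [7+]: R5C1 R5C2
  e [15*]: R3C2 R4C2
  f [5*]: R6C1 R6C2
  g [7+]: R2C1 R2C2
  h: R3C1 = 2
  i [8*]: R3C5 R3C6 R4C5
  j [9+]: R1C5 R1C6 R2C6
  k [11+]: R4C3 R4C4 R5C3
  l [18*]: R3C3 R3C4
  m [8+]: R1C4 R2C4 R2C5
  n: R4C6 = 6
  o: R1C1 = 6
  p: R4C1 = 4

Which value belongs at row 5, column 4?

O is a freebie, so R1C1 = 6.
Cage h is given; hence R3C1 = 2.
Cage p is a single given cell, so R4C1 = 4.
Cage n is a single given cell, leaving R4C6 = 6.
Cage i needs product 8, which forces R4C5 = 2.
The only place for 5 in row 3 is R3C2.
5 is placed in column 2; hence R4C2 = 3.
Row 4 now contains 3, so R4C4 = 5.
The two cells of cage f must have product 5; hence R6C1 = 5.
5 is placed in column 2, so R6C2 = 1.
Row 4 already has 5, so R4C3 = 1.
Cage k has sum 11; hence R5C3 = 5.
Cage b has sum 12, which forces R2C3 = 6.
6 is placed in column 3, which forces R3C3 = 3.
Row 3 already has 3, which forces R3C4 = 6.
Cage g's pair has sum 7, so R2C1 = 3.
Row 2 now contains 6, so R2C2 = 4.
Column 1 already has 3, which forces R5C1 = 1.
Column 2 already has 4, leaving R5C2 = 6.
The 3 cells of cage a must have product 48; hence R6C5 = 6.
Column 2 already has 4, so R1C2 = 2.
The 3 cells of cage b must have sum 12, leaving R1C3 = 4.
2 is placed in row 1, so R1C4 = 1.
Column 4 already has 1, leaving R2C4 = 2.
Cage m has sum 8, which forces R2C5 = 5.
5 is placed in row 2; hence R2C6 = 1.
Column 6 already has 1; hence R3C6 = 4.
4 is placed in column 6; hence R5C6 = 2.
Column 3 already has 4, leaving R6C3 = 2.
Column 4 now contains 2, leaving R6C4 = 4.
Cage c has product 72, so R6C6 = 3.
5 is placed in column 5; hence R1C5 = 3.
Column 6 now contains 3, so R1C6 = 5.
Row 3 already has 4, leaving R3C5 = 1.
Column 4 already has 4; hence R5C4 = 3.
Cage c needs product 72, leaving R5C5 = 4.
Filled in: 6 2 4 1 3 5 / 3 4 6 2 5 1 / 2 5 3 6 1 4 / 4 3 1 5 2 6 / 1 6 5 3 4 2 / 5 1 2 4 6 3.

3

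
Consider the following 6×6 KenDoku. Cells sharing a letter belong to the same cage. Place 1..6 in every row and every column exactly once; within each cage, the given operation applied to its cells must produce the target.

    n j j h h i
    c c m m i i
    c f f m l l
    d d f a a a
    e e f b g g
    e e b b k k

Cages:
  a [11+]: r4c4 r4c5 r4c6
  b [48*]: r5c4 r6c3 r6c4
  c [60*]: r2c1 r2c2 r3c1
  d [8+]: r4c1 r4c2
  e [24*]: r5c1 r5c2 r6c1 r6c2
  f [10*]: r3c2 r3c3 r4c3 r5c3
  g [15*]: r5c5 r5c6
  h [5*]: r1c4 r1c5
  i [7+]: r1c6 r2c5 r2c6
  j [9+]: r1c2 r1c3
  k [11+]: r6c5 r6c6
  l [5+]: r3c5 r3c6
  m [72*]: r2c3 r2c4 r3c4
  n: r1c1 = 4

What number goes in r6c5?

5

N is a freebie, which forces r1c1 = 4.
Cage f needs product 10; hence r3c2 = 1.
In row 1, 2 can only go at r1c6, so r1c6 = 2.
The two cells of cage l must have sum 5; hence r3c5 = 2.
Column 6 already has 2; hence r3c6 = 3.
3 is placed in column 6; hence r5c6 = 5.
5 is placed in column 6; hence r6c6 = 6.
2 is placed in row 3, leaving r3c3 = 5.
Row 5 now contains 5; hence r5c5 = 3.
Row 6 now contains 6, so r6c5 = 5.
Cage h's pair has product 5; hence r1c4 = 5.
Column 5 now contains 5, leaving r1c5 = 1.
Column 5 now contains 1, which forces r2c5 = 4.
Row 2 already has 4; hence r2c6 = 1.
5 is placed in row 3, so r3c1 = 6.
Row 3 already has 6, which forces r3c4 = 4.
Column 5 now contains 4, which forces r4c5 = 6.
Column 6 now contains 1; hence r4c6 = 4.
Column 4 now contains 4, so r5c4 = 6.
The 3 cells of cage m must have product 72; hence r2c3 = 6.
Cage m needs product 72, so r2c4 = 3.
Row 4 now contains 6, so r4c4 = 1.
Cage b needs product 48, so r6c3 = 4.
Cage b needs product 48; hence r6c4 = 2.
The two cells of cage j must have sum 9, so r1c2 = 6.
Column 3 already has 6; hence r1c3 = 3.
Row 4 already has 1; hence r4c3 = 2.
Cage e has product 24, so r5c1 = 2.
The 4 cells of cage e must have product 24, which forces r5c2 = 4.
The 4 cells of cage f must have product 10, leaving r5c3 = 1.
The 4 cells of cage e must have product 24; hence r6c1 = 1.
Row 6 already has 2, which forces r6c2 = 3.
Column 1 already has 2; hence r2c1 = 5.
Cage c needs product 60, which forces r2c2 = 2.
The two cells of cage d must have sum 8; hence r4c1 = 3.
Column 2 now contains 3, which forces r4c2 = 5.
Filled in: 4 6 3 5 1 2 / 5 2 6 3 4 1 / 6 1 5 4 2 3 / 3 5 2 1 6 4 / 2 4 1 6 3 5 / 1 3 4 2 5 6.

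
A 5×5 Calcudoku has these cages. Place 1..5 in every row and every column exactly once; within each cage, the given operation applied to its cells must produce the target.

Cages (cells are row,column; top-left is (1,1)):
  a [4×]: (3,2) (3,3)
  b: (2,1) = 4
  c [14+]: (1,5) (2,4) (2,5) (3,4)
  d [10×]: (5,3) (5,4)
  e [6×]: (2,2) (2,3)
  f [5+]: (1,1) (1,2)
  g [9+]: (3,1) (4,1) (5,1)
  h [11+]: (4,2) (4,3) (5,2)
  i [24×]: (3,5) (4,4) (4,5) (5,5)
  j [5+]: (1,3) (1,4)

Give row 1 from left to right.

2 3 1 4 5

B is a freebie, which forces (2,1) = 4.
Row 1 needs a 5, and only (1,5) is open for it.
Row 2 needs a 5, and only (2,4) is open for it.
Cage d needs two cells with product 10; hence (5,3) = 5.
Column 4 now contains 5; hence (5,4) = 2.
In row 2, 1 can only go at (2,5), so (2,5) = 1.
Cage c has sum 14, leaving (3,4) = 3.
The 4 cells of cage i must have product 24; hence (4,4) = 1.
The two cells of cage j must have sum 5; hence (1,3) = 1.
Column 4 already has 1, leaving (1,4) = 4.
Column 3 now contains 1; hence (3,3) = 4.
4 is placed in row 3; hence (3,5) = 2.
4 is placed in row 3, so (3,2) = 1.
Cage h needs sum 11, which forces (4,2) = 5.
Row 3 already has 1, so (3,1) = 5.
Row 4 already has 5; hence (4,1) = 3.
3 is placed in row 4; hence (4,3) = 2.
3 is placed in row 4; hence (4,5) = 4.
Cage g needs sum 9, so (5,1) = 1.
Column 5 already has 4; hence (5,5) = 3.
3 is placed in column 1, which forces (1,1) = 2.
Cage f's pair has sum 5, leaving (1,2) = 3.
Cage e's pair has product 6, so (2,2) = 2.
Column 3 now contains 2, which forces (2,3) = 3.
3 is placed in row 5; hence (5,2) = 4.
The full grid is 2 3 1 4 5 / 4 2 3 5 1 / 5 1 4 3 2 / 3 5 2 1 4 / 1 4 5 2 3.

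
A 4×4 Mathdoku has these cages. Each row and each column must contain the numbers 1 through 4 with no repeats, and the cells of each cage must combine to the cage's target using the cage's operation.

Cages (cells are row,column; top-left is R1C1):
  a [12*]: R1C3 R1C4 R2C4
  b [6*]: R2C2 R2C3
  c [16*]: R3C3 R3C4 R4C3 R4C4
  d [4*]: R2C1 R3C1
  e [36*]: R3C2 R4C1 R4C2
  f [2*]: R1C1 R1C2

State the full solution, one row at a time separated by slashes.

Cage e has product 36, leaving R3C2 = 3.
Cage e needs product 36, so R4C1 = 3.
Cage e has product 36, so R4C2 = 4.
3 is placed in column 2, so R2C2 = 2.
Cage b needs two cells with product 6, so R2C3 = 3.
Cage f's pair has product 2; hence R1C1 = 2.
2 is placed in column 2, so R1C2 = 1.
1 is placed in row 1, which forces R1C3 = 4.
Cage a has product 12, leaving R1C4 = 3.
Column 3 already has 4, so R3C3 = 2.
Row 3 now contains 2, leaving R3C4 = 4.
2 is placed in column 3, which forces R4C3 = 1.
Row 4 now contains 1, which forces R4C4 = 2.
The two cells of cage d must have product 4, so R2C1 = 4.
Column 4 already has 4, leaving R2C4 = 1.
Row 3 now contains 4, leaving R3C1 = 1.

2 1 4 3 / 4 2 3 1 / 1 3 2 4 / 3 4 1 2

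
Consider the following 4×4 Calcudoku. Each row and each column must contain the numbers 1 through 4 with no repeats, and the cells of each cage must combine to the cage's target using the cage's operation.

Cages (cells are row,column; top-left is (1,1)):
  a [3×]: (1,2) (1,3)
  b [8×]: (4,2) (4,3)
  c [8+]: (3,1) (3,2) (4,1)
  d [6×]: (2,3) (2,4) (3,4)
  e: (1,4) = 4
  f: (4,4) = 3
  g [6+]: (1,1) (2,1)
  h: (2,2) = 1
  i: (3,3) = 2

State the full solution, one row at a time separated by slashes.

2 3 1 4 / 4 1 3 2 / 3 4 2 1 / 1 2 4 3

Cage e is a single given cell; hence (1,4) = 4.
H is a freebie, which forces (2,2) = 1.
Cage i is a single given cell, so (3,3) = 2.
Column 3 now contains 2, so (4,3) = 4.
F is a freebie, leaving (4,4) = 3.
Row 1 now contains 4, which forces (1,1) = 2.
Column 2 already has 1, leaving (1,2) = 3.
Cage a's pair has product 3, leaving (1,3) = 1.
Cage g needs two cells with sum 6, so (2,1) = 4.
Column 3 now contains 2; hence (2,3) = 3.
Column 4 already has 3; hence (2,4) = 2.
Column 1 already has 4, so (3,1) = 3.
Column 2 now contains 3, so (3,2) = 4.
Column 4 already has 3, leaving (3,4) = 1.
Cage c needs sum 8, leaving (4,1) = 1.
Row 4 already has 4, which forces (4,2) = 2.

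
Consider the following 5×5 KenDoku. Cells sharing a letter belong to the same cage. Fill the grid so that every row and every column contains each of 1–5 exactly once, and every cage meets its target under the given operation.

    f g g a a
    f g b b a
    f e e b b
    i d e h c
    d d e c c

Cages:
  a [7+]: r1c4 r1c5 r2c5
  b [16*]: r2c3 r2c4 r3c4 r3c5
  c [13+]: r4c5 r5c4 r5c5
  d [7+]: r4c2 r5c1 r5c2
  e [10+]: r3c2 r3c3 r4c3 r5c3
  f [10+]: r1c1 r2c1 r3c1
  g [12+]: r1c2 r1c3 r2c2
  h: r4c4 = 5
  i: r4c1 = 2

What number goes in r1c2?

2

Cage i is given; hence r4c1 = 2.
Cage h is a single given cell, which forces r4c4 = 5.
Row 4 already has 5, which forces r4c5 = 4.
5 is placed in column 4, so r5c4 = 4.
The 4 cells of cage b must have product 16, leaving r2c3 = 4.
Cage b has product 16; hence r2c4 = 2.
Cage b has product 16, leaving r3c4 = 1.
Cage b has product 16, which forces r3c5 = 2.
Cage c needs sum 13; hence r5c5 = 5.
Column 4 now contains 1, leaving r1c4 = 3.
The 3 cells of cage a must have sum 7, so r1c5 = 1.
The 3 cells of cage a must have sum 7, which forces r2c5 = 3.
Cage e needs sum 10, which forces r3c2 = 4.
Cage e has sum 10, which forces r3c3 = 3.
Cage d has sum 7, which forces r4c2 = 3.
Cage e needs sum 10; hence r4c3 = 1.
The 3 cells of cage d must have sum 7, leaving r5c1 = 3.
Row 5 now contains 5, which forces r5c2 = 1.
The 4 cells of cage e must have sum 10, so r5c3 = 2.
Cage f needs sum 10, so r1c1 = 4.
Column 2 now contains 4, which forces r1c2 = 2.
Row 1 already has 3, which forces r1c3 = 5.
Cage f needs sum 10; hence r2c1 = 1.
3 is placed in row 2, which forces r2c2 = 5.
Row 3 now contains 4, which forces r3c1 = 5.
The full grid is 4 2 5 3 1 / 1 5 4 2 3 / 5 4 3 1 2 / 2 3 1 5 4 / 3 1 2 4 5.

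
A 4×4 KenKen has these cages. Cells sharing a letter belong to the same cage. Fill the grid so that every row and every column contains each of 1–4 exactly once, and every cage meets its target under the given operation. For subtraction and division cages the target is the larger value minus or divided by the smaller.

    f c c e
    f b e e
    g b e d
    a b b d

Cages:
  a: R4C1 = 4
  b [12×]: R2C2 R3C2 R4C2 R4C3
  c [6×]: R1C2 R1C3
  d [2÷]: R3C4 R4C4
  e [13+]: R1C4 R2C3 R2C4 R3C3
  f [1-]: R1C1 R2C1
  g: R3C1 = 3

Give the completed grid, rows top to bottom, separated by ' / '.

G is a freebie; hence R3C1 = 3.
Cage a is given, which forces R4C1 = 4.
Row 1 needs a 1, and only R1C1 is open for it.
Column 1 already has 1, which forces R2C1 = 2.
The only place for 4 in row 1 is R1C4.
The 4 cells of cage e must have sum 13; hence R2C3 = 4.
Column 4 now contains 4, leaving R2C4 = 3.
Cage e has sum 13, which forces R3C3 = 2.
2 is placed in row 3, which forces R3C4 = 1.
2 is placed in column 3, which forces R4C3 = 1.
Column 4 now contains 1; hence R4C4 = 2.
Cage c needs two cells with product 6, which forces R1C2 = 2.
2 is placed in column 3, leaving R1C3 = 3.
Row 2 now contains 3, leaving R2C2 = 1.
1 is placed in row 3, so R3C2 = 4.
Row 4 already has 1, which forces R4C2 = 3.

1 2 3 4 / 2 1 4 3 / 3 4 2 1 / 4 3 1 2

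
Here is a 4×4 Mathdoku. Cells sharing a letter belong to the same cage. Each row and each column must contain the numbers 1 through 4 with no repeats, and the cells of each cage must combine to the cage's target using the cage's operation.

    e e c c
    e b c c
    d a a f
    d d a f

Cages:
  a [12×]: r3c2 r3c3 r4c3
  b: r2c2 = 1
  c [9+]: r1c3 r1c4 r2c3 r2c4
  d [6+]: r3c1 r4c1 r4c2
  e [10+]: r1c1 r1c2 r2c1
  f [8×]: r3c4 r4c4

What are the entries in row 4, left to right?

3 2 1 4

Cage b is given, leaving r2c2 = 1.
In column 4, 1 can only go at r1c4, so r1c4 = 1.
Column 4 needs a 3, and only r2c4 is open for it.
Cage e needs sum 10, leaving r1c1 = 2.
Cage e has sum 10, so r1c2 = 4.
The 4 cells of cage c must have sum 9, which forces r1c3 = 3.
Row 2 already has 3; hence r2c1 = 4.
The 4 cells of cage c must have sum 9, which forces r2c3 = 2.
Cage a has product 12; hence r3c2 = 3.
The 3 cells of cage d must have sum 6; hence r4c2 = 2.
2 is placed in row 4; hence r4c4 = 4.
Row 3 already has 3; hence r3c1 = 1.
Cage a has product 12, which forces r3c3 = 4.
Column 4 already has 4; hence r3c4 = 2.
Cage d needs sum 6, leaving r4c1 = 3.
4 is placed in row 4, leaving r4c3 = 1.
The full grid is 2 4 3 1 / 4 1 2 3 / 1 3 4 2 / 3 2 1 4.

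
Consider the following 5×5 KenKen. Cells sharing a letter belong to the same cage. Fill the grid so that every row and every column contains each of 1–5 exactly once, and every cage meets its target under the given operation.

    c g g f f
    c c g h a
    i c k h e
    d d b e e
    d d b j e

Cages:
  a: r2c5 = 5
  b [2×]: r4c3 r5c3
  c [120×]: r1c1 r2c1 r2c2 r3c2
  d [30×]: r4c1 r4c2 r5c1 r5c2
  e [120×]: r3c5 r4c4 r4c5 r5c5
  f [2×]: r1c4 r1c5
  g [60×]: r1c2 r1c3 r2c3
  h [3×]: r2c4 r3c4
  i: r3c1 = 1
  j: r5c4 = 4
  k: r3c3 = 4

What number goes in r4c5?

4

Cage a is a single given cell; hence r2c5 = 5.
Cage i is a single given cell, so r3c1 = 1.
Cage k is given; hence r3c3 = 4.
Row 3 now contains 1, leaving r3c4 = 3.
3 is placed in row 3, which forces r3c5 = 2.
Cage j is given; hence r5c4 = 4.
4 is placed in row 5, leaving r5c5 = 3.
The 3 cells of cage g must have product 60, so r1c2 = 4.
Cage g needs product 60, leaving r1c3 = 5.
Cage f's pair has product 2, so r1c4 = 2.
Column 5 now contains 2, leaving r1c5 = 1.
4 is placed in column 3, leaving r2c3 = 3.
3 is placed in column 4, so r2c4 = 1.
Row 3 already has 2, which forces r3c2 = 5.
Cage e needs product 120; hence r4c4 = 5.
Column 5 already has 3, which forces r4c5 = 4.
2 is placed in row 1; hence r1c1 = 3.
Cage c has product 120; hence r2c1 = 4.
Row 2 already has 3; hence r2c2 = 2.
Column 1 already has 3, so r4c1 = 2.
Row 4 now contains 2, so r4c3 = 1.
The 4 cells of cage d must have product 30, leaving r5c1 = 5.
Column 2 now contains 2, leaving r5c2 = 1.
1 is placed in column 3; hence r5c3 = 2.
Row 4 already has 1, which forces r4c2 = 3.
The full grid is 3 4 5 2 1 / 4 2 3 1 5 / 1 5 4 3 2 / 2 3 1 5 4 / 5 1 2 4 3.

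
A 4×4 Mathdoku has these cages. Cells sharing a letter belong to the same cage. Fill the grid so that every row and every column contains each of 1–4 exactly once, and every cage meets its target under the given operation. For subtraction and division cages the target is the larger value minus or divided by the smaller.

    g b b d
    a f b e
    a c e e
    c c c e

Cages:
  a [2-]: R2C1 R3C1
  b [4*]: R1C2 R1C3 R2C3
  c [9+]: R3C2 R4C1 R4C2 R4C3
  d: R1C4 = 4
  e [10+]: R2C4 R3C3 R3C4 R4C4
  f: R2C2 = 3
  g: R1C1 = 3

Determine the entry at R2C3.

Cage g is given, leaving R1C1 = 3.
Cage d is a single given cell, so R1C4 = 4.
Cage f is a single given cell, which forces R2C2 = 3.
The 3 cells of cage b must have product 4, which forces R1C2 = 2.
4 is placed in row 1, which forces R1C3 = 1.
Cage b has product 4, which forces R2C3 = 2.
Row 2 already has 2, so R2C4 = 1.
Column 2 now contains 2; hence R3C2 = 1.
Cage e needs sum 10, leaving R3C3 = 4.
Column 2 already has 1, leaving R4C2 = 4.
Column 3 now contains 4; hence R4C3 = 3.
Row 4 now contains 3, which forces R4C4 = 2.
Row 2 already has 2, which forces R2C1 = 4.
Row 3 already has 4; hence R3C1 = 2.
Column 4 now contains 2, so R3C4 = 3.
2 is placed in row 4, leaving R4C1 = 1.
Completed grid: 3 2 1 4 / 4 3 2 1 / 2 1 4 3 / 1 4 3 2.

2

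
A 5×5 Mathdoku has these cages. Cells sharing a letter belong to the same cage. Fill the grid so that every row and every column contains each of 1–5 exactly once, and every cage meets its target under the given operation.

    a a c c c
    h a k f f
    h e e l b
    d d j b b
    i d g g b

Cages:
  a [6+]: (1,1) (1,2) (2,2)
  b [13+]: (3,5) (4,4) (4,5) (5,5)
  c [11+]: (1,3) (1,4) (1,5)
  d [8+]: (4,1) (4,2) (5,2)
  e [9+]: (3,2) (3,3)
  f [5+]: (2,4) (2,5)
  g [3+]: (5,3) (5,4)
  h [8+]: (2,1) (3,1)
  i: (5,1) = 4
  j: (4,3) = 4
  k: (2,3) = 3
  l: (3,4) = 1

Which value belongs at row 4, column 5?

Cage k is a single given cell, which forces (2,3) = 3.
Cage l is a single given cell; hence (3,4) = 1.
Cage j is a single given cell, leaving (4,3) = 4.
Cage i is given, leaving (5,1) = 4.
Column 4 now contains 1; hence (5,4) = 2.
3 is placed in row 2, which forces (2,1) = 5.
2 is placed in column 4, which forces (2,4) = 4.
Cage f needs two cells with sum 5, so (2,5) = 1.
Cage h's pair has sum 8; hence (3,1) = 3.
Cage e needs two cells with sum 9, leaving (3,2) = 4.
Column 3 already has 4, so (3,3) = 5.
Row 3 already has 5, so (3,5) = 2.
Row 5 now contains 2, which forces (5,3) = 1.
Cage a needs sum 6; hence (1,1) = 1.
Cage a needs sum 6; hence (1,2) = 3.
5 is placed in column 3, leaving (1,3) = 2.
Column 4 already has 4; hence (1,4) = 5.
The 3 cells of cage c must have sum 11, so (1,5) = 4.
1 is placed in row 2, which forces (2,2) = 2.
Column 1 already has 1, leaving (4,1) = 2.
2 is placed in column 2; hence (4,2) = 1.
The 4 cells of cage b must have sum 13, which forces (4,4) = 3.
The 4 cells of cage b must have sum 13, leaving (4,5) = 5.
Cage d has sum 8, so (5,2) = 5.
Cage b has sum 13, leaving (5,5) = 3.
The full grid is 1 3 2 5 4 / 5 2 3 4 1 / 3 4 5 1 2 / 2 1 4 3 5 / 4 5 1 2 3.

5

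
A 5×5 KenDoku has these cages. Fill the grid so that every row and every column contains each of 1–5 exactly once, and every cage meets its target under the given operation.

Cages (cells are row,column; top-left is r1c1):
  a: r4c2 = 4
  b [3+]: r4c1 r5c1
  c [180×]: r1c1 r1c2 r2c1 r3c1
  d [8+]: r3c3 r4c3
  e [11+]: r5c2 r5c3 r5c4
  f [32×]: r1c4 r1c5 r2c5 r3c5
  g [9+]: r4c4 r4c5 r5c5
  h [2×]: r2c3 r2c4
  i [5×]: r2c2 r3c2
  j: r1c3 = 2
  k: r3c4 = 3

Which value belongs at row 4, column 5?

5

Cage c needs product 180; hence r1c2 = 3.
J is a freebie, so r1c3 = 2.
Cage f has product 32; hence r1c4 = 4.
2 is placed in row 1, leaving r1c5 = 1.
Column 3 now contains 2; hence r2c3 = 1.
Row 2 now contains 1, leaving r2c4 = 2.
2 is placed in row 2, leaving r2c5 = 4.
Cage k is a single given cell; hence r3c4 = 3.
4 is placed in column 5, so r3c5 = 2.
A is a freebie; hence r4c2 = 4.
Column 4 now contains 2; hence r5c4 = 5.
Row 5 already has 5, so r5c5 = 3.
4 is placed in row 1, leaving r1c1 = 5.
Cage c needs product 180, which forces r2c1 = 3.
Row 2 now contains 1, so r2c2 = 5.
The 4 cells of cage c must have product 180; hence r3c1 = 4.
Cage i needs two cells with product 5, leaving r3c2 = 1.
Row 3 already has 3; hence r3c3 = 5.
Cage d needs two cells with sum 8, leaving r4c3 = 3.
Column 4 now contains 5, leaving r4c4 = 1.
3 is placed in column 5, which forces r4c5 = 5.
Row 5 already has 5; hence r5c2 = 2.
Row 5 already has 5, so r5c3 = 4.
Row 4 already has 1; hence r4c1 = 2.
Row 5 now contains 2, so r5c1 = 1.
The full grid is 5 3 2 4 1 / 3 5 1 2 4 / 4 1 5 3 2 / 2 4 3 1 5 / 1 2 4 5 3.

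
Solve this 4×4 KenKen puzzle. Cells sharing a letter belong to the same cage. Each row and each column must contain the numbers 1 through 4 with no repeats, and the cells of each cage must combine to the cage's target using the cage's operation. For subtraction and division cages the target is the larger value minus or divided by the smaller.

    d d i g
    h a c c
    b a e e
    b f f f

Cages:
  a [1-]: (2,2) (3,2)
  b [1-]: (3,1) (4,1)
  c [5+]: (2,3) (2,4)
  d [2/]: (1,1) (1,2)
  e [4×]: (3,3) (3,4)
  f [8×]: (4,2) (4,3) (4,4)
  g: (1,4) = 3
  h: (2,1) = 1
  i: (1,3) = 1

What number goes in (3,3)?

4

Cage i is a single given cell, so (1,3) = 1.
Cage g is given; hence (1,4) = 3.
Cage h is given, so (2,1) = 1.
Column 3 already has 1; hence (3,3) = 4.
4 is placed in row 3; hence (3,4) = 1.
4 is placed in column 3, leaving (4,3) = 2.
2 is placed in row 4, which forces (4,4) = 4.
Column 3 already has 2, so (2,3) = 3.
Column 4 now contains 4; hence (2,4) = 2.
The two cells of cage b must have difference 1; hence (3,1) = 2.
Row 3 already has 2, leaving (3,2) = 3.
Row 4 now contains 4, leaving (4,1) = 3.
Row 4 now contains 4; hence (4,2) = 1.
Column 1 already has 2, which forces (1,1) = 4.
Cage d needs two cells with quotient 2, so (1,2) = 2.
Row 2 already has 2, which forces (2,2) = 4.
The full grid is 4 2 1 3 / 1 4 3 2 / 2 3 4 1 / 3 1 2 4.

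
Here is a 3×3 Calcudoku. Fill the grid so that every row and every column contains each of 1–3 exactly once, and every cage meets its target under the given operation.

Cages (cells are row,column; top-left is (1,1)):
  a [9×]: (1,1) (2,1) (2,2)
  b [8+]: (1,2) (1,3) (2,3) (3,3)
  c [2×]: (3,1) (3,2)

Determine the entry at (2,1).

Cage a has product 9; hence (1,1) = 3.
Cage b has sum 8, so (1,2) = 2.
Row 1 already has 3, so (1,3) = 1.
Cage a has product 9; hence (2,1) = 1.
Cage a has product 9, which forces (2,2) = 3.
Row 2 now contains 3, leaving (2,3) = 2.
Column 1 already has 1, leaving (3,1) = 2.
2 is placed in column 2, leaving (3,2) = 1.
Column 3 now contains 2, so (3,3) = 3.
Completed grid: 3 2 1 / 1 3 2 / 2 1 3.

1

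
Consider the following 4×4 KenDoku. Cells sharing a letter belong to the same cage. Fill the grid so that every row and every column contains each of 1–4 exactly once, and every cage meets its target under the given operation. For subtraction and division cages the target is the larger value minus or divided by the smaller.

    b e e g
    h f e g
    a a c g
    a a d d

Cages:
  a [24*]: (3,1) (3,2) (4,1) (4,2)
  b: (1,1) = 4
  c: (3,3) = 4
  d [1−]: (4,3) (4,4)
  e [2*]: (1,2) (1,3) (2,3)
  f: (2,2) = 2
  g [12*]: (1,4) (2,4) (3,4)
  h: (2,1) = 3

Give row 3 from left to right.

2 3 4 1

Cage b is a single given cell, leaving (1,1) = 4.
Cage e needs product 2; hence (1,2) = 1.
Cage e needs product 2, leaving (1,3) = 2.
Row 1 already has 1, which forces (1,4) = 3.
H is a freebie, leaving (2,1) = 3.
F is a freebie, so (2,2) = 2.
Cage e has product 2; hence (2,3) = 1.
Row 2 already has 1, so (2,4) = 4.
C is a freebie, which forces (3,3) = 4.
Column 4 already has 4, leaving (3,4) = 1.
Column 3 already has 4, which forces (4,3) = 3.
1 is placed in column 4, leaving (4,4) = 2.
1 is placed in row 3, leaving (3,1) = 2.
4 is placed in row 3, so (3,2) = 3.
2 is placed in row 4; hence (4,1) = 1.
Row 4 already has 3; hence (4,2) = 4.
The full grid is 4 1 2 3 / 3 2 1 4 / 2 3 4 1 / 1 4 3 2.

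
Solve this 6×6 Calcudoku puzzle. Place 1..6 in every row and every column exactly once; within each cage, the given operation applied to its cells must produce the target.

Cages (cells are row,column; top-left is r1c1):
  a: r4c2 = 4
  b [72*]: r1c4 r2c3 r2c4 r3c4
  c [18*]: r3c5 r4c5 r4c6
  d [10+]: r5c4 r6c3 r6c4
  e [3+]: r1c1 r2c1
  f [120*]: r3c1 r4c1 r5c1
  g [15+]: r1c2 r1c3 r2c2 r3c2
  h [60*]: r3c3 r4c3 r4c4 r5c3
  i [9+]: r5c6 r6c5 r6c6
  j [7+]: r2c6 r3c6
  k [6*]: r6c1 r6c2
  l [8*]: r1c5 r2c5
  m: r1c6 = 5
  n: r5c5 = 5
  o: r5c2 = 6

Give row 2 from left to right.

Cage m is given, so r1c6 = 5.
Cage a is given, which forces r4c2 = 4.
O is a freebie, so r5c2 = 6.
Cage n is given, leaving r5c5 = 5.
Cage g needs sum 15; hence r1c3 = 6.
Row 5 already has 5; hence r5c1 = 4.
Row 2 needs a 5, and only r2c2 is open for it.
The only place for 3 in column 1 is r6c1.
The two cells of cage k must have product 6, leaving r6c2 = 2.
Cage i has sum 9, which forces r5c6 = 2.
The 3 cells of cage d must have sum 10, leaving r5c4 = 1.
Row 5 already has 1; hence r5c3 = 3.
Row 3 needs a 5, and only r3c1 is open for it.
5 is placed in column 1, leaving r4c1 = 6.
The two cells of cage l must have product 8, which forces r1c5 = 2.
R2c1 and r2c3 in row 2 are {1, 2}, leaving r2c5 = 4.
2 is placed in row 1, so r1c1 = 1.
1 is placed in row 1, so r1c2 = 3.
Row 1 already has 3, so r1c4 = 4.
Cage e needs two cells with sum 3; hence r2c1 = 2.
Row 2 already has 2, so r2c3 = 1.
3 is placed in column 2, which forces r3c2 = 1.
Cage c has product 18, so r3c5 = 6.
Row 3 now contains 1; hence r3c6 = 4.
1 is placed in column 3; hence r4c3 = 5.
5 is placed in row 4, so r4c4 = 2.
5 is placed in column 3; hence r6c3 = 4.
4 is placed in column 4, which forces r6c4 = 5.
6 is placed in column 5, so r6c5 = 1.
1 is placed in row 6; hence r6c6 = 6.
The 4 cells of cage b must have product 72, so r2c4 = 6.
Column 6 now contains 6; hence r2c6 = 3.
Row 3 already has 4; hence r3c3 = 2.
Column 4 now contains 2, leaving r3c4 = 3.
Column 5 now contains 1, so r4c5 = 3.
Cage c needs product 18, so r4c6 = 1.
Filled in: 1 3 6 4 2 5 / 2 5 1 6 4 3 / 5 1 2 3 6 4 / 6 4 5 2 3 1 / 4 6 3 1 5 2 / 3 2 4 5 1 6.

2 5 1 6 4 3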